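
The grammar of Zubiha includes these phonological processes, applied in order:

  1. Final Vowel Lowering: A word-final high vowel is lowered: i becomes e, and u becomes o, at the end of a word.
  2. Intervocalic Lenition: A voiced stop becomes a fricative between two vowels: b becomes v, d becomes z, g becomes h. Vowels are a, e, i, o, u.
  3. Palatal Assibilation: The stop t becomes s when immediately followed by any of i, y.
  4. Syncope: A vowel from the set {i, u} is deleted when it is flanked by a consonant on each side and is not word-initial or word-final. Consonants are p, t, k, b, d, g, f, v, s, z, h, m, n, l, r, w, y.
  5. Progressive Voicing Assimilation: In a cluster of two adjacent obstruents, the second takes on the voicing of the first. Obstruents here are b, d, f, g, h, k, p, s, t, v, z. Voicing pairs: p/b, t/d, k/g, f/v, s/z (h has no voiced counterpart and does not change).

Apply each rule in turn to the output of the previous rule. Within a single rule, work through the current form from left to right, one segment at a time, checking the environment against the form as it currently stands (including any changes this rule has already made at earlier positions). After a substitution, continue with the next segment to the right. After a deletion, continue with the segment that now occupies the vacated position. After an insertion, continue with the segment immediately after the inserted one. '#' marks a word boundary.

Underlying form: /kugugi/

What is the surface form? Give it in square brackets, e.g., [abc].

1 Final Vowel Lowering: [kugugi] → [kuguge]
2 Intervocalic Lenition: [kuguge] → [kuhuhe]
3 Palatal Assibilation: no change — [kuhuhe]
4 Syncope: [kuhuhe] → [khhe]
5 Progressive Voicing Assimilation: no change — [khhe]

[khhe]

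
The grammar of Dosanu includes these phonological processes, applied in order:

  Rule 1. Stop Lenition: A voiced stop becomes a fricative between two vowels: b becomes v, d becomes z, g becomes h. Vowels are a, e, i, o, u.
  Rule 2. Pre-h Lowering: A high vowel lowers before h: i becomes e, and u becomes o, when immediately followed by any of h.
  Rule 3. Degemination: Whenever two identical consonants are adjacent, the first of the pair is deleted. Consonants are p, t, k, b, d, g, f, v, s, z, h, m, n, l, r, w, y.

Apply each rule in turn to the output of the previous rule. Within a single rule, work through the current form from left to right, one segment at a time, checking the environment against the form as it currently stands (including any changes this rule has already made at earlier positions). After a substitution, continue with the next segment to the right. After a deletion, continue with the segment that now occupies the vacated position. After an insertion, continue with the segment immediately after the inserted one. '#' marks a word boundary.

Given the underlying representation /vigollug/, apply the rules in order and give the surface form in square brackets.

[veholug]

Rule 1 Stop Lenition: [vigollug] → [vihollug]
Rule 2 Pre-h Lowering: [vihollug] → [vehollug]
Rule 3 Degemination: [vehollug] → [veholug]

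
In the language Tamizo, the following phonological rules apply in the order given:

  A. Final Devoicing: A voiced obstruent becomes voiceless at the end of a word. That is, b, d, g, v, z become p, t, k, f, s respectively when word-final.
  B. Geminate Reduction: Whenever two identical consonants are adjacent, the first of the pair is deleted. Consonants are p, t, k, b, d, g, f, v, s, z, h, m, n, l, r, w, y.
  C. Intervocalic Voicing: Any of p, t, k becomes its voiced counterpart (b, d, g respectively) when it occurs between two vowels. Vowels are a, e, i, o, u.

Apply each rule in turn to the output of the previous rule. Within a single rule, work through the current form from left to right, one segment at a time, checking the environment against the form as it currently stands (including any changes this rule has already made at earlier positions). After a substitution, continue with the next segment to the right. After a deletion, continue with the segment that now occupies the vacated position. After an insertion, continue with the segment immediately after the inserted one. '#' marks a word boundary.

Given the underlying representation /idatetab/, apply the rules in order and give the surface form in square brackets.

[idadedap]

A Final Devoicing: [idatetab] → [idatetap]
B Geminate Reduction: no change — [idatetap]
C Intervocalic Voicing: [idatetap] → [idadedap]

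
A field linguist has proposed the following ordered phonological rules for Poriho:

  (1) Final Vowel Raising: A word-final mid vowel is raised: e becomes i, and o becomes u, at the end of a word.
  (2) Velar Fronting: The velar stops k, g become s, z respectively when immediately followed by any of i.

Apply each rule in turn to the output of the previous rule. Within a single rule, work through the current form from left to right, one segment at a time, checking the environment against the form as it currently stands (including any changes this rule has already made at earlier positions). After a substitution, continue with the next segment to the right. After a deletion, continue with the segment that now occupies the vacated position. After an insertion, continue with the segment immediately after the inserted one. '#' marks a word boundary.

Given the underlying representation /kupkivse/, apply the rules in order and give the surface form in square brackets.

(1) Final Vowel Raising: [kupkivse] → [kupkivsi]
(2) Velar Fronting: [kupkivsi] → [kupsivsi]

[kupsivsi]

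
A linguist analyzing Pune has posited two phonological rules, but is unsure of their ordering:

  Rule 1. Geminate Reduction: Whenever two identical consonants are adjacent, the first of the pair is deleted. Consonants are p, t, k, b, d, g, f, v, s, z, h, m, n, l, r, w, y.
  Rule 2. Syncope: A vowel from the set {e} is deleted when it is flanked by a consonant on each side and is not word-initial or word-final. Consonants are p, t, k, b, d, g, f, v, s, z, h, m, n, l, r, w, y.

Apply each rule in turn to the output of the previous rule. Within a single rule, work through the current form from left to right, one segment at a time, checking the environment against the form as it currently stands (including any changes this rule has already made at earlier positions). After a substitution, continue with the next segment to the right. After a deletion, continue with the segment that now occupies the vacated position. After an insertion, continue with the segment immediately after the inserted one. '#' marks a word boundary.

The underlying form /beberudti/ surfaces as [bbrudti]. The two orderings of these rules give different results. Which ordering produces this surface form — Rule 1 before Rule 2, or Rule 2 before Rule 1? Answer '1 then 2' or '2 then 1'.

1 then 2

Order 1 then 2:
  1 Geminate Reduction: no change — [beberudti]
  2 Syncope: [beberudti] → [bbrudti]
  result: [bbrudti]
Order 2 then 1:
  2 Syncope: [beberudti] → [bbrudti]
  1 Geminate Reduction: [bbrudti] → [brudti]
  result: [brudti]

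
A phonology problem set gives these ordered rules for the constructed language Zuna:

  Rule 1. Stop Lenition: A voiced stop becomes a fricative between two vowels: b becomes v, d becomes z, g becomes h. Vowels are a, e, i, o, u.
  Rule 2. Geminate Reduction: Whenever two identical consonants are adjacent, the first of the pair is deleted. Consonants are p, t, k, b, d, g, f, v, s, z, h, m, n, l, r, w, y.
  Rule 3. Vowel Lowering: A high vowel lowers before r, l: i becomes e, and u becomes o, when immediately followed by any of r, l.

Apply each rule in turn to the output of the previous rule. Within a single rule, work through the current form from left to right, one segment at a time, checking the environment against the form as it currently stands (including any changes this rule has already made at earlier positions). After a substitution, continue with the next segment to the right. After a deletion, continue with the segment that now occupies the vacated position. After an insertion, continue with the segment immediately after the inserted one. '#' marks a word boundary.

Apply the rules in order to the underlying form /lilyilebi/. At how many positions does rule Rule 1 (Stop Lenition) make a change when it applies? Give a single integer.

Rule 1 Stop Lenition: [lilyilebi] → [lilyilevi]
Rule 2 Geminate Reduction: no change — [lilyilevi]
Rule 3 Vowel Lowering: [lilyilevi] → [lelyelevi]
Rule Rule 1 changed 1 position(s).

1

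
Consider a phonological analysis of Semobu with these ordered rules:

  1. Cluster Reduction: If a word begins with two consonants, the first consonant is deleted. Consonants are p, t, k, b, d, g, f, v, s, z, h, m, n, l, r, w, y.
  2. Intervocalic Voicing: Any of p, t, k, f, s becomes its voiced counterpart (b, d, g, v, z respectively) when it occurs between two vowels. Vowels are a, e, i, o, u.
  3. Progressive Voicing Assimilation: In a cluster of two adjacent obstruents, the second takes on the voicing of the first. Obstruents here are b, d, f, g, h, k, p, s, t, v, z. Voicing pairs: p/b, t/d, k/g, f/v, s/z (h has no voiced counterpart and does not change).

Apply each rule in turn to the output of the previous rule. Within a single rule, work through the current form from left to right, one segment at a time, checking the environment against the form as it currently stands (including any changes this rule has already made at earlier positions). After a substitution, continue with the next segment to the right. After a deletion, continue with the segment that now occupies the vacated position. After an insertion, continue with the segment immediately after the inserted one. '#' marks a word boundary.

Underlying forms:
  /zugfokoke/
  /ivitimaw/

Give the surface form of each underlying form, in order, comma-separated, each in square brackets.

[zugvogoge], [ividimaw]

/zugfokoke/:
  1 Cluster Reduction: no change — [zugfokoke]
  2 Intervocalic Voicing: [zugfokoke] → [zugfogoge]
  3 Progressive Voicing Assimilation: [zugfogoge] → [zugvogoge]
/ivitimaw/:
  1 Cluster Reduction: no change — [ivitimaw]
  2 Intervocalic Voicing: [ivitimaw] → [ividimaw]
  3 Progressive Voicing Assimilation: no change — [ividimaw]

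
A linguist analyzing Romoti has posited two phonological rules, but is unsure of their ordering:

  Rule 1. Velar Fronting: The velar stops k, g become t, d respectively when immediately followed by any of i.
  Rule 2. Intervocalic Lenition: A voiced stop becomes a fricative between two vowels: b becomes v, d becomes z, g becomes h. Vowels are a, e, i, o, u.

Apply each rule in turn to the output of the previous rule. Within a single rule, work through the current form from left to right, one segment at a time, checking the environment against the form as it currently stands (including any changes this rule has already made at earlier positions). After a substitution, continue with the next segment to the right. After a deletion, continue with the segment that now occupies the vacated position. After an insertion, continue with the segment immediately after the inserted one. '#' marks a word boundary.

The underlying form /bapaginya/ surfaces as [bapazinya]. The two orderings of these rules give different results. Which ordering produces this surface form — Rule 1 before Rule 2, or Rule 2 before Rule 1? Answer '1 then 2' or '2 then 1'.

Order 1 then 2:
  1 Velar Fronting: [bapaginya] → [bapadinya]
  2 Intervocalic Lenition: [bapadinya] → [bapazinya]
  result: [bapazinya]
Order 2 then 1:
  2 Intervocalic Lenition: [bapaginya] → [bapahinya]
  1 Velar Fronting: no change — [bapahinya]
  result: [bapahinya]

1 then 2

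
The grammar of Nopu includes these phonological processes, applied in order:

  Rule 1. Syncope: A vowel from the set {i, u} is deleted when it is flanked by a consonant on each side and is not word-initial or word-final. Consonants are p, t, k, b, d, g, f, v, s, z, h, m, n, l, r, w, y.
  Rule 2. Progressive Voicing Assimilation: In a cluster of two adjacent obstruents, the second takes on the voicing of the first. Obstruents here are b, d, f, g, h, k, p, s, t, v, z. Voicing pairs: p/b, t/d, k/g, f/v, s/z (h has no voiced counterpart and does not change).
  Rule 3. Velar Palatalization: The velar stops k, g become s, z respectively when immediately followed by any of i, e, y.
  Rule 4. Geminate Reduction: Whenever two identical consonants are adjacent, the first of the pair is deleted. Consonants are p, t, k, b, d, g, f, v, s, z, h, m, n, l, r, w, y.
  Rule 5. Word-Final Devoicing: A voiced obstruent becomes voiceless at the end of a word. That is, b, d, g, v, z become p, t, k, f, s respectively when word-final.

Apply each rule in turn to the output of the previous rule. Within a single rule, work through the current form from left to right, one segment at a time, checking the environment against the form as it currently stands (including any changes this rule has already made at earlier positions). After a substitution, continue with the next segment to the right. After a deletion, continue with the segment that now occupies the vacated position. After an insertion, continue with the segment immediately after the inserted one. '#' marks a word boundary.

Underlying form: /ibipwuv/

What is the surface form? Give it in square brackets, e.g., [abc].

[ibwf]

Rule 1 Syncope: [ibipwuv] → [ibpwv]
Rule 2 Progressive Voicing Assimilation: [ibpwv] → [ibbwv]
Rule 3 Velar Palatalization: no change — [ibbwv]
Rule 4 Geminate Reduction: [ibbwv] → [ibwv]
Rule 5 Word-Final Devoicing: [ibwv] → [ibwf]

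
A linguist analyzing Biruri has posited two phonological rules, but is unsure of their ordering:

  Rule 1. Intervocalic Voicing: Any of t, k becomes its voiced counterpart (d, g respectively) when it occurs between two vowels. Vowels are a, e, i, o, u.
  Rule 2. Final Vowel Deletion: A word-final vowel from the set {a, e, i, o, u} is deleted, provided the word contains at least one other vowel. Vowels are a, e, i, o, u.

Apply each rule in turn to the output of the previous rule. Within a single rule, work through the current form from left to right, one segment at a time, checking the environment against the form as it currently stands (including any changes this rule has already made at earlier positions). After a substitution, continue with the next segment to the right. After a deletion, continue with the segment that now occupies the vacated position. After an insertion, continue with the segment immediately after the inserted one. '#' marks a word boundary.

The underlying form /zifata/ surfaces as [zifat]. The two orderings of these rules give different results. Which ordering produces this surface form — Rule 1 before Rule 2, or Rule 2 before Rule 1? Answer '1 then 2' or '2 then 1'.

2 then 1

Order 1 then 2:
  1 Intervocalic Voicing: [zifata] → [zifada]
  2 Final Vowel Deletion: [zifada] → [zifad]
  result: [zifad]
Order 2 then 1:
  2 Final Vowel Deletion: [zifata] → [zifat]
  1 Intervocalic Voicing: no change — [zifat]
  result: [zifat]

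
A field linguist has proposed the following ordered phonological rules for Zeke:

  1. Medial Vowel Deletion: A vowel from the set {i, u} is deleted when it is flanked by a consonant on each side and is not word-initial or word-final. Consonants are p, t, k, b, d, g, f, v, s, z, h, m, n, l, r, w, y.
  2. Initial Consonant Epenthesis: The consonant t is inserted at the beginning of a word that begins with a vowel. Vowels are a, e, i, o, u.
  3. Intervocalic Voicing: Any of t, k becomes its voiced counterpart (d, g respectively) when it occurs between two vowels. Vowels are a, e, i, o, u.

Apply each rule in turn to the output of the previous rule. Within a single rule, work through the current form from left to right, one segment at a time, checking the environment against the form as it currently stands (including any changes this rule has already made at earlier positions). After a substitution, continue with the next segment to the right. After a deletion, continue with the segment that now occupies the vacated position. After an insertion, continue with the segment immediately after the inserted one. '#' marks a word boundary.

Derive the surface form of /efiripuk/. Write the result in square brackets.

[tefrpk]

1 Medial Vowel Deletion: [efiripuk] → [efrpk]
2 Initial Consonant Epenthesis: [efrpk] → [tefrpk]
3 Intervocalic Voicing: no change — [tefrpk]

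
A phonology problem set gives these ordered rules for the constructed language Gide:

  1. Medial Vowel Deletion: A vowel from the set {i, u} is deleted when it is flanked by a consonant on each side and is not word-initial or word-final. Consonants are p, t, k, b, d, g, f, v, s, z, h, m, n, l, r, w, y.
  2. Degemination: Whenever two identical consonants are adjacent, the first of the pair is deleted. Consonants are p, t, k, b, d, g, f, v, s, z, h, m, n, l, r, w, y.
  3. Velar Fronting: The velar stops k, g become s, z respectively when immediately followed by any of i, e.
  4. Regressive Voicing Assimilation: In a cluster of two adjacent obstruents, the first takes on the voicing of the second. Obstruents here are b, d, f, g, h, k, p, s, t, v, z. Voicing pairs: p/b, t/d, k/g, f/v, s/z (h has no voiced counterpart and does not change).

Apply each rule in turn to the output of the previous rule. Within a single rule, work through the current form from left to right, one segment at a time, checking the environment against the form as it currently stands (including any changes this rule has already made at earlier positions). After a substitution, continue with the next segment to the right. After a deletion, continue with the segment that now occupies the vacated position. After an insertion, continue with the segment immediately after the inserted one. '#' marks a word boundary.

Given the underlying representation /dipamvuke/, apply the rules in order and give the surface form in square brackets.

[tpamfse]

1 Medial Vowel Deletion: [dipamvuke] → [dpamvke]
2 Degemination: no change — [dpamvke]
3 Velar Fronting: [dpamvke] → [dpamvse]
4 Regressive Voicing Assimilation: [dpamvse] → [tpamfse]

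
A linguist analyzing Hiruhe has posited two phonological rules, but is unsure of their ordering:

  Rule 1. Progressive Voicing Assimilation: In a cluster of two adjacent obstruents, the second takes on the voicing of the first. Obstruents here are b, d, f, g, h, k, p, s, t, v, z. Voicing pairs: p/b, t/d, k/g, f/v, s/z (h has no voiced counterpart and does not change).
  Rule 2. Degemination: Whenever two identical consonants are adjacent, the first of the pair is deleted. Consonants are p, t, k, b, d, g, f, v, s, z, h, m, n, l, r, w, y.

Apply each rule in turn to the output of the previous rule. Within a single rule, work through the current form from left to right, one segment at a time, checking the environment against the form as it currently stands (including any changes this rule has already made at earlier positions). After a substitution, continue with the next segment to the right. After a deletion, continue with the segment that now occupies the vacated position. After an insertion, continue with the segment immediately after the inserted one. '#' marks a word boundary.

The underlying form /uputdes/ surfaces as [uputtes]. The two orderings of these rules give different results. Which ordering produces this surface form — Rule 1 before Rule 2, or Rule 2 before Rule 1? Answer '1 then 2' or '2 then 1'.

2 then 1

Order 1 then 2:
  1 Progressive Voicing Assimilation: [uputdes] → [uputtes]
  2 Degemination: [uputtes] → [uputes]
  result: [uputes]
Order 2 then 1:
  2 Degemination: no change — [uputdes]
  1 Progressive Voicing Assimilation: [uputdes] → [uputtes]
  result: [uputtes]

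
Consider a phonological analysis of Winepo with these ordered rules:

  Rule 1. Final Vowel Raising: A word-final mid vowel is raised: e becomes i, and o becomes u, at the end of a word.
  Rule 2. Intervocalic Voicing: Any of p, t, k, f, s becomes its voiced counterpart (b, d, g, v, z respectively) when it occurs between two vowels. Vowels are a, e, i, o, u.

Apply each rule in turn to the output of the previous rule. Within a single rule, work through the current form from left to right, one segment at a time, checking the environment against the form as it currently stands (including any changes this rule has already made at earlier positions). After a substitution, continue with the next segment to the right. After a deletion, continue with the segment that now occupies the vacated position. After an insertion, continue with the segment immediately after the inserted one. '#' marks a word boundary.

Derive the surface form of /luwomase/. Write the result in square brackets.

Rule 1 Final Vowel Raising: [luwomase] → [luwomasi]
Rule 2 Intervocalic Voicing: [luwomasi] → [luwomazi]

[luwomazi]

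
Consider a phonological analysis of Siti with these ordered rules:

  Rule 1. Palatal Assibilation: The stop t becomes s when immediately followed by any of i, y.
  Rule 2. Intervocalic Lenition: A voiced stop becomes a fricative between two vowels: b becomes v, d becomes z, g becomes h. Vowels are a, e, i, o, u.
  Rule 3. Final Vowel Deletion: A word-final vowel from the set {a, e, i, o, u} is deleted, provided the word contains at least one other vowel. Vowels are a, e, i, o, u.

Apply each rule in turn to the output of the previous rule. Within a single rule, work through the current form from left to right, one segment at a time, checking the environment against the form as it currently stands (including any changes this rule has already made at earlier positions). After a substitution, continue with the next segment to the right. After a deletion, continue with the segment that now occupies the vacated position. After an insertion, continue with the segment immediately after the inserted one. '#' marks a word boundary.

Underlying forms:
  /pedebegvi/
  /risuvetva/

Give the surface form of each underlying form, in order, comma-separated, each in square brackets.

/pedebegvi/:
  Rule 1 Palatal Assibilation: no change — [pedebegvi]
  Rule 2 Intervocalic Lenition: [pedebegvi] → [pezevegvi]
  Rule 3 Final Vowel Deletion: [pezevegvi] → [pezevegv]
/risuvetva/:
  Rule 1 Palatal Assibilation: no change — [risuvetva]
  Rule 2 Intervocalic Lenition: no change — [risuvetva]
  Rule 3 Final Vowel Deletion: [risuvetva] → [risuvetv]

[pezevegv], [risuvetv]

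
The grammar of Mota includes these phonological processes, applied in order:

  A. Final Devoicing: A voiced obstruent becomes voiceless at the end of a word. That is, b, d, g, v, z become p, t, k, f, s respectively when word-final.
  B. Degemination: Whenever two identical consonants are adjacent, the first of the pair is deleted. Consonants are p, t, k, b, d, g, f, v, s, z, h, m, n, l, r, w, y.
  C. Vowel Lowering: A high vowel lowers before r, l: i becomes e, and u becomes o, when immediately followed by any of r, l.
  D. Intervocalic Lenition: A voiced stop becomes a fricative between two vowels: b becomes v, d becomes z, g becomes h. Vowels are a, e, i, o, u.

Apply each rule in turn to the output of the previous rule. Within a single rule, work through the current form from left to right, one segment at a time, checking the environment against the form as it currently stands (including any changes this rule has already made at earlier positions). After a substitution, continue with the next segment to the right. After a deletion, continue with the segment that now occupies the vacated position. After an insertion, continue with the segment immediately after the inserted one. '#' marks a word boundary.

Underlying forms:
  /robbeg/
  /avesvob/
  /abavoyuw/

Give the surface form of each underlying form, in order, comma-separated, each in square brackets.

[rovek], [avesvop], [avavoyuw]

/robbeg/:
  A Final Devoicing: [robbeg] → [robbek]
  B Degemination: [robbek] → [robek]
  C Vowel Lowering: no change — [robek]
  D Intervocalic Lenition: [robek] → [rovek]
/avesvob/:
  A Final Devoicing: [avesvob] → [avesvop]
  B Degemination: no change — [avesvop]
  C Vowel Lowering: no change — [avesvop]
  D Intervocalic Lenition: no change — [avesvop]
/abavoyuw/:
  A Final Devoicing: no change — [abavoyuw]
  B Degemination: no change — [abavoyuw]
  C Vowel Lowering: no change — [abavoyuw]
  D Intervocalic Lenition: [abavoyuw] → [avavoyuw]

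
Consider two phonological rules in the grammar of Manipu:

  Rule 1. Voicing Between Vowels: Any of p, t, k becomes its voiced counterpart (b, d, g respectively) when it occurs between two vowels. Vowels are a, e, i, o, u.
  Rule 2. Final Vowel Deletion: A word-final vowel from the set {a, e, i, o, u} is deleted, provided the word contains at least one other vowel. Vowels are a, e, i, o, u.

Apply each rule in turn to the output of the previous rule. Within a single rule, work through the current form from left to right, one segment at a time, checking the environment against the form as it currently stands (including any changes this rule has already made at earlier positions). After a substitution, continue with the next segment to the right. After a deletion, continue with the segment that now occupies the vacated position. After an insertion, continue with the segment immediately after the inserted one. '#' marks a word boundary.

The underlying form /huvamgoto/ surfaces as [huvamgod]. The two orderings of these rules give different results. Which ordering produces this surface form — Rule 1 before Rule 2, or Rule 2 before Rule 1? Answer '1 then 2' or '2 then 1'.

Order 1 then 2:
  1 Voicing Between Vowels: [huvamgoto] → [huvamgodo]
  2 Final Vowel Deletion: [huvamgodo] → [huvamgod]
  result: [huvamgod]
Order 2 then 1:
  2 Final Vowel Deletion: [huvamgoto] → [huvamgot]
  1 Voicing Between Vowels: no change — [huvamgot]
  result: [huvamgot]

1 then 2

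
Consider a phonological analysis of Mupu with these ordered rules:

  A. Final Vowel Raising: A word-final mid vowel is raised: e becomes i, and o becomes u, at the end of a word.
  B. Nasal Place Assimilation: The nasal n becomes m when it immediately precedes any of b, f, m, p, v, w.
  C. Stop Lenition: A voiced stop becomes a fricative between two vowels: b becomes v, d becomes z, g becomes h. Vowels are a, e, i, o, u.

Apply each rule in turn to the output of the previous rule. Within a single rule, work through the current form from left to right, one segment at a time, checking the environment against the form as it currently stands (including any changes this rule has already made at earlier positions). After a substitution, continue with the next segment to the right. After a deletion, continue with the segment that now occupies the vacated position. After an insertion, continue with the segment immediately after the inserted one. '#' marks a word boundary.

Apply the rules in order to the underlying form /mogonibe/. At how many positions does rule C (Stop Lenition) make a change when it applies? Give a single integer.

A Final Vowel Raising: [mogonibe] → [mogonibi]
B Nasal Place Assimilation: no change — [mogonibi]
C Stop Lenition: [mogonibi] → [mohonivi]
Rule C changed 2 position(s).

2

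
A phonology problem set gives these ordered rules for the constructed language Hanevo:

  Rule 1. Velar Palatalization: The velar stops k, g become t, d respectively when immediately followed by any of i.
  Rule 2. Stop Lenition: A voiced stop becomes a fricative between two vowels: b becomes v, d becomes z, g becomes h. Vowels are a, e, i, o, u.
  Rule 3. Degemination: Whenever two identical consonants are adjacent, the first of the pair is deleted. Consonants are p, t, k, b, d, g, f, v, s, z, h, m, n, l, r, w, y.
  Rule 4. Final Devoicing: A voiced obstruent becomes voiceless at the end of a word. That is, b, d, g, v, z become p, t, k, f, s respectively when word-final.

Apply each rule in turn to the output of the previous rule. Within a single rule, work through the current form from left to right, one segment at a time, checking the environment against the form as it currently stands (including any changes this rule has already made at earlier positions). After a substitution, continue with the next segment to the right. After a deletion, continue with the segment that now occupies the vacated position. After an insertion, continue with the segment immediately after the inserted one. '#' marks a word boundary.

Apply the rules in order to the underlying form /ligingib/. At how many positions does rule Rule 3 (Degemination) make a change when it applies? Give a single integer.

Rule 1 Velar Palatalization: [ligingib] → [lidindib]
Rule 2 Stop Lenition: [lidindib] → [lizindib]
Rule 3 Degemination: no change — [lizindib]
Rule 4 Final Devoicing: [lizindib] → [lizindip]
Rule Rule 3 changed 0 position(s).

0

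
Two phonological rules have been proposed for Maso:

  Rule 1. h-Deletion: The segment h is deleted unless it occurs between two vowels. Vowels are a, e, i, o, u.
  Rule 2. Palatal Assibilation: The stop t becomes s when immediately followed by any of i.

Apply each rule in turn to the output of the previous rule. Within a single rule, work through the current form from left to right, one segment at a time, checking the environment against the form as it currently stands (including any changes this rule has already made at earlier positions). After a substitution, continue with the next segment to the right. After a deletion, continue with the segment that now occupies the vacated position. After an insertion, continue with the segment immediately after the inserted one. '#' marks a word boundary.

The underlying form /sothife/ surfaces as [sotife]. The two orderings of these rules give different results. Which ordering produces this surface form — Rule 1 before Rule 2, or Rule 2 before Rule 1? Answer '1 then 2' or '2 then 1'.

Order 1 then 2:
  1 h-Deletion: [sothife] → [sotife]
  2 Palatal Assibilation: [sotife] → [sosife]
  result: [sosife]
Order 2 then 1:
  2 Palatal Assibilation: no change — [sothife]
  1 h-Deletion: [sothife] → [sotife]
  result: [sotife]

2 then 1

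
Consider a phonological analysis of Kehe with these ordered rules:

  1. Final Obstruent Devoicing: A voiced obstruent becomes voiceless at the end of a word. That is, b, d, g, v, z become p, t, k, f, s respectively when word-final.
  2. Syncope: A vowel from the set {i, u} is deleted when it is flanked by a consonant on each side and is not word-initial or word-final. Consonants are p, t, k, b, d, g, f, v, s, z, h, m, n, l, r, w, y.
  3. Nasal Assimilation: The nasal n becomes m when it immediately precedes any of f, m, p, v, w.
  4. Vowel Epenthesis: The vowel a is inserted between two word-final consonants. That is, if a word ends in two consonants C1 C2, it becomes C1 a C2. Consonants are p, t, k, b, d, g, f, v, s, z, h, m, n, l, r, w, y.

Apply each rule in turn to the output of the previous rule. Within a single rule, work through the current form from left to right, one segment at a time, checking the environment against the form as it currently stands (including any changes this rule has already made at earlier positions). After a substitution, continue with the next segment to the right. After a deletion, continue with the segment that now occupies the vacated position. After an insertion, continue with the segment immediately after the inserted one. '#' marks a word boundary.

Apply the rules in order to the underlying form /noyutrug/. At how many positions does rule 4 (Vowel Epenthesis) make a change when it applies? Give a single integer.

1 Final Obstruent Devoicing: [noyutrug] → [noyutruk]
2 Syncope: [noyutruk] → [noytrk]
3 Nasal Assimilation: no change — [noytrk]
4 Vowel Epenthesis: [noytrk] → [noytrak]
Rule 4 changed 1 position(s).

1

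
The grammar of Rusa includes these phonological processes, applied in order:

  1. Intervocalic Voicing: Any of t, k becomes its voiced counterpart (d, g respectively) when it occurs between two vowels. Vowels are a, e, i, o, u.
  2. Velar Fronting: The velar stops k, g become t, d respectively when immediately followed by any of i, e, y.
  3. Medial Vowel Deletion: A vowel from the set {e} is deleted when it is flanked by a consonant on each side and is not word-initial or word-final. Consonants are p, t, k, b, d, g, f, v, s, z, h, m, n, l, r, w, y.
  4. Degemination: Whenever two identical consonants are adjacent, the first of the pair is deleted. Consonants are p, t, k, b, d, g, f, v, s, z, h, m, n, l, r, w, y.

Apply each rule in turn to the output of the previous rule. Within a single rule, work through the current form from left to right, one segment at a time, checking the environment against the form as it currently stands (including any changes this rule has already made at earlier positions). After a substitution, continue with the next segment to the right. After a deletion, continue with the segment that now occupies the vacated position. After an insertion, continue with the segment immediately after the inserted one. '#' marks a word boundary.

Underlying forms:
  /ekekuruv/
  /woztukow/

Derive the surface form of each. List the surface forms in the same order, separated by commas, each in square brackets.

/ekekuruv/:
  1 Intervocalic Voicing: [ekekuruv] → [egeguruv]
  2 Velar Fronting: [egeguruv] → [edeguruv]
  3 Medial Vowel Deletion: [edeguruv] → [edguruv]
  4 Degemination: no change — [edguruv]
/woztukow/:
  1 Intervocalic Voicing: [woztukow] → [woztugow]
  2 Velar Fronting: no change — [woztugow]
  3 Medial Vowel Deletion: no change — [woztugow]
  4 Degemination: no change — [woztugow]

[edguruv], [woztugow]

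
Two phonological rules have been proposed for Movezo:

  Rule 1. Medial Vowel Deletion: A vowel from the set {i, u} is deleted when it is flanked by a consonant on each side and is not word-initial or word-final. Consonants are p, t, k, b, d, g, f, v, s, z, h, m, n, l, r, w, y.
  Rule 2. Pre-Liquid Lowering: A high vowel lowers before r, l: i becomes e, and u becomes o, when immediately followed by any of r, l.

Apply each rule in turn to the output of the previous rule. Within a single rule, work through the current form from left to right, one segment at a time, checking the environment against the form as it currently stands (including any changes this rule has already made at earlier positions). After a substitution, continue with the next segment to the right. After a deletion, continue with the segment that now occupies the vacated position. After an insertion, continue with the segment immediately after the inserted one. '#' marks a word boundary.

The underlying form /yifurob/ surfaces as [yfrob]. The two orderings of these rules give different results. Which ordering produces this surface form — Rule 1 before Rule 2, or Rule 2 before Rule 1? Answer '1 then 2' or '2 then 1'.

Order 1 then 2:
  1 Medial Vowel Deletion: [yifurob] → [yfrob]
  2 Pre-Liquid Lowering: no change — [yfrob]
  result: [yfrob]
Order 2 then 1:
  2 Pre-Liquid Lowering: [yifurob] → [yiforob]
  1 Medial Vowel Deletion: [yiforob] → [yforob]
  result: [yforob]

1 then 2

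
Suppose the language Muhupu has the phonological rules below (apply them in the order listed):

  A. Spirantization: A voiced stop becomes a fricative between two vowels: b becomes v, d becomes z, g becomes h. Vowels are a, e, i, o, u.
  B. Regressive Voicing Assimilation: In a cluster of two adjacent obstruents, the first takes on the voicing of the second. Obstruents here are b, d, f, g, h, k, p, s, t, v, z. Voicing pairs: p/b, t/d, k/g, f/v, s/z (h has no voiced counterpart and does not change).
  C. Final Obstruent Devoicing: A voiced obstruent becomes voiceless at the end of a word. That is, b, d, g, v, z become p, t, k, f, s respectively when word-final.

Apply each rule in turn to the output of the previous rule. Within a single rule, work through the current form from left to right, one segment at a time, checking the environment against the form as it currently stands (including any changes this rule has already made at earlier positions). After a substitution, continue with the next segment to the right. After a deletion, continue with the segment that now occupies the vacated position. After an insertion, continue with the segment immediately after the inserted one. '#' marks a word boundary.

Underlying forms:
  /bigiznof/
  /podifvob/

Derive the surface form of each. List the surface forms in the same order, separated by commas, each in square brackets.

[bihiznof], [pozivvop]

/bigiznof/:
  A Spirantization: [bigiznof] → [bihiznof]
  B Regressive Voicing Assimilation: no change — [bihiznof]
  C Final Obstruent Devoicing: no change — [bihiznof]
/podifvob/:
  A Spirantization: [podifvob] → [pozifvob]
  B Regressive Voicing Assimilation: [pozifvob] → [pozivvob]
  C Final Obstruent Devoicing: [pozivvob] → [pozivvop]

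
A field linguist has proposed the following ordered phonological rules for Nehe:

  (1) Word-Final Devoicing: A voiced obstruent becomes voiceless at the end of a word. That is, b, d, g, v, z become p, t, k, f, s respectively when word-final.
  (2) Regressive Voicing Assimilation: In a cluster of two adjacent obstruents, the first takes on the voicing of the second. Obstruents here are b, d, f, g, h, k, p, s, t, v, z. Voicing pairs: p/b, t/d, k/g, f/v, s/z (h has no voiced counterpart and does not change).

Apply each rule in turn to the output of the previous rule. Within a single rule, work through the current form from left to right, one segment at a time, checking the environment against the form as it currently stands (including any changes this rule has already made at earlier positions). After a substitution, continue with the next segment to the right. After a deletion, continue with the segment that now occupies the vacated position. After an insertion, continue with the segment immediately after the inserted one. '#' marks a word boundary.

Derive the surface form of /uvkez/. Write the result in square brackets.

[ufkes]

(1) Word-Final Devoicing: [uvkez] → [uvkes]
(2) Regressive Voicing Assimilation: [uvkes] → [ufkes]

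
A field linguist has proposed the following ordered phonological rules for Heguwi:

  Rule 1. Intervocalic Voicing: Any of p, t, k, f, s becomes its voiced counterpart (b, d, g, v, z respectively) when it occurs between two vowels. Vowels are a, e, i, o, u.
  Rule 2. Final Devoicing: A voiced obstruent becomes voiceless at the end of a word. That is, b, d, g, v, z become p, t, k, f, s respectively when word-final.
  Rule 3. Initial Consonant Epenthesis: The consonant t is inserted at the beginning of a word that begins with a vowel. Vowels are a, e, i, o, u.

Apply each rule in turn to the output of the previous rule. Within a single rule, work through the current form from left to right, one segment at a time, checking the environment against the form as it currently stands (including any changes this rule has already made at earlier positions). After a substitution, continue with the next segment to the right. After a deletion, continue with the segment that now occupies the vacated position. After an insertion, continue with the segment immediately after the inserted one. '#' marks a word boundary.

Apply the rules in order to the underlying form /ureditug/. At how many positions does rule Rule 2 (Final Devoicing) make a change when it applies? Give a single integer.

1

Rule 1 Intervocalic Voicing: [ureditug] → [uredidug]
Rule 2 Final Devoicing: [uredidug] → [urediduk]
Rule 3 Initial Consonant Epenthesis: [urediduk] → [turediduk]
Rule Rule 2 changed 1 position(s).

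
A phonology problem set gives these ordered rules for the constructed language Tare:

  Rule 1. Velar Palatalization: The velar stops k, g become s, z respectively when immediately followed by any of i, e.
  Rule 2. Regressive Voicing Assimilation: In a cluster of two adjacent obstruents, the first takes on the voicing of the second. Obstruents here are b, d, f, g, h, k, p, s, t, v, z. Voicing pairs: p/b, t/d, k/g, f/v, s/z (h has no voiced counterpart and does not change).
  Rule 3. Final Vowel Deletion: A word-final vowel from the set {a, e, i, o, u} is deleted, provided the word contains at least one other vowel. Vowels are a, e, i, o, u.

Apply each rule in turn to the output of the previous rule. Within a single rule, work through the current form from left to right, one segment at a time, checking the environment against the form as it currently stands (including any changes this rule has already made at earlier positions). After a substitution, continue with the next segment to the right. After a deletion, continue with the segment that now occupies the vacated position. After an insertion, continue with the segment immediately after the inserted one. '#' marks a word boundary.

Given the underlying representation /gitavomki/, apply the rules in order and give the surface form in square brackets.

Rule 1 Velar Palatalization: [gitavomki] → [zitavomsi]
Rule 2 Regressive Voicing Assimilation: no change — [zitavomsi]
Rule 3 Final Vowel Deletion: [zitavomsi] → [zitavoms]

[zitavoms]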